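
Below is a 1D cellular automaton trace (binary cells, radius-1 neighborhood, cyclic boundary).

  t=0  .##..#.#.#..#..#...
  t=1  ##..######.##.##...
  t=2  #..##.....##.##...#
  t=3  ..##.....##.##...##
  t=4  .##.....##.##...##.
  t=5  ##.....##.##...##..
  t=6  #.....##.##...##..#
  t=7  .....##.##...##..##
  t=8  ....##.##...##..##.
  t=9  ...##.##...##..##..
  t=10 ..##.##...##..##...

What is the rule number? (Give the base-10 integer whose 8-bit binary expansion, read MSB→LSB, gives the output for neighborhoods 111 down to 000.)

  [7] ### => .  t=1,i=5
  [6] ##. => .  t=0,i=2
  [5] #.# => #  t=0,i=6
  [4] #.. => .  t=0,i=3
  [3] .## => #  t=0,i=1
  [2] .#. => #  t=0,i=5
  [1] ..# => #  t=0,i=0
  [0] ... => .  t=0,i=17
  bits 00101110 = 46

46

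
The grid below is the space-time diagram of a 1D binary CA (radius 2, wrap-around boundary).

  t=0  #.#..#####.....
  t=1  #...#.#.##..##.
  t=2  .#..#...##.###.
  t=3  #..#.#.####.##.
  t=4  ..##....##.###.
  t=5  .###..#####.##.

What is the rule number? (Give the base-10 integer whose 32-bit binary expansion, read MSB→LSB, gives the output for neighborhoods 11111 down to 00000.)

  #####|.  b31=0 t=0,i=7
  ####.|#  b30=1 t=0,i=8
  ###.#|.  b29=0 t=3,i=10
  ###..|#  b28=1 t=0,i=9
  ##.##|#  b27=1 t=2,i=10
  ##.#.|.  b26=0 t=1,i=14
  ##..#|.  b25=0 t=1,i=10
  ##...|.  b24=0 t=0,i=10
  #.###|.  b23=0 t=2,i=11
  #.##.|#  b22=1 t=1,i=8
  #.#.#|.  b21=0 t=1,i=6
  #.#..|.  b20=0 t=0,i=2
  #..##|#  b19=1 t=0,i=4
  #..#.|#  b18=1 t=2,i=0
  #...#|.  b17=0 t=1,i=2
  #....|.  b16=0 t=0,i=11
  .####|#  b15=1 t=0,i=6
  .###.|#  b14=1 t=2,i=12
  .##.#|#  b13=1 t=1,i=13
  .##..|#  b12=1 t=1,i=9
  .#.##|.  b11=0 t=1,i=7
  .#.#.|.  b10=0 t=0,i=1
  .#..#|.  b9=0 t=0,i=3
  .#...|#  b8=1 t=1,i=1
  ..###|.  b7=0 t=0,i=5
  ..##.|#  b6=1 t=1,i=12
  ..#.#|#  b5=1 t=0,i=0
  ..#..|.  b4=0 t=2,i=1
  ...##|#  b3=1 t=2,i=7
  ...#.|.  b2=0 t=0,i=14
  ....#|#  b1=1 t=0,i=13
  .....|#  b0=1 t=0,i=12
  bits 01011000010011001111000101101011 = 1481437547

1481437547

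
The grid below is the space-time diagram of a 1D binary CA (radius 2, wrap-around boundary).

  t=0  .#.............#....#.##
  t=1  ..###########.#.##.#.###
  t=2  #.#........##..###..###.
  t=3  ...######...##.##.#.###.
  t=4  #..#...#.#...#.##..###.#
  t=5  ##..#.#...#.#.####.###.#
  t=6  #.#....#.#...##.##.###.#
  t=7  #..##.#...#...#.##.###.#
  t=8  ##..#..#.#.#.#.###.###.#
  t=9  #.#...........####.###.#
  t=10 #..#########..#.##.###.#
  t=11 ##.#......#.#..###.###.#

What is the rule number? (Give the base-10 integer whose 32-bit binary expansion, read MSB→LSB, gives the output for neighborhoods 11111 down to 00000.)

1673623941

  #####|.  b31=0 t=1,i=4
  ####.|#  b30=1 t=1,i=11
  ###.#|#  b29=1 t=1,i=12
  ###..|.  b28=0 t=1,i=23
  ##.##|.  b27=0 t=3,i=14
  ##.#.|.  b26=0 t=0,i=0
  ##..#|#  b25=1 t=1,i=0
  ##...|#  b24=1 t=3,i=9
  #.###|#  b23=1 t=1,i=21
  #.##.|#  b22=1 t=0,i=22
  #.#.#|.  b21=0 t=1,i=14
  #.#..|.  b20=0 t=0,i=1
  #..##|.  b19=0 t=1,i=1
  #..#.|.  b18=0 t=4,i=2
  #...#|.  b17=0 t=3,i=10
  #....|#  b16=1 t=0,i=3
  .####|.  b15=0 t=1,i=3
  .###.|#  b14=1 t=1,i=22
  .##.#|#  b13=1 t=0,i=23
  .##..|#  b12=1 t=2,i=12
  .#.##|#  b11=1 t=0,i=21
  .#.#.|.  b10=0 t=2,i=1
  .#..#|.  b9=0 t=8,i=5
  .#...|#  b8=1 t=0,i=2
  ..###|#  b7=1 t=1,i=2
  ..##.|.  b6=0 t=2,i=11
  ..#.#|.  b5=0 t=0,i=20
  ..#..|.  b4=0 t=0,i=15
  ...##|.  b3=0 t=2,i=10
  ...#.|#  b2=1 t=0,i=14
  ....#|.  b1=0 t=0,i=13
  .....|#  b0=1 t=0,i=4
  bits 01100011110000010111100110000101 = 1673623941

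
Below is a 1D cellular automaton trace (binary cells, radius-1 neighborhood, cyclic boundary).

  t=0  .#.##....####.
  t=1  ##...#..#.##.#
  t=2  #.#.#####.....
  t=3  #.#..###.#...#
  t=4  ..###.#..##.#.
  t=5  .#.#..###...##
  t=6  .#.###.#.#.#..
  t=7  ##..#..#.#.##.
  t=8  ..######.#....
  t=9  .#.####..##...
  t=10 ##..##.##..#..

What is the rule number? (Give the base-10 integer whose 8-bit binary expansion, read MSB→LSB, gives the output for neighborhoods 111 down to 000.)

150

  nb ###: next=#  (t=0,i=10, bit7=1)
  nb ##.: next=.  (t=0,i=4, bit6=0)
  nb #.#: next=.  (t=0,i=2, bit5=0)
  nb #..: next=#  (t=0,i=5, bit4=1)
  nb .##: next=.  (t=0,i=3, bit3=0)
  nb .#.: next=#  (t=0,i=1, bit2=1)
  nb ..#: next=#  (t=0,i=0, bit1=1)
  nb ...: next=.  (t=0,i=6, bit0=0)
  bits 10010110 = 150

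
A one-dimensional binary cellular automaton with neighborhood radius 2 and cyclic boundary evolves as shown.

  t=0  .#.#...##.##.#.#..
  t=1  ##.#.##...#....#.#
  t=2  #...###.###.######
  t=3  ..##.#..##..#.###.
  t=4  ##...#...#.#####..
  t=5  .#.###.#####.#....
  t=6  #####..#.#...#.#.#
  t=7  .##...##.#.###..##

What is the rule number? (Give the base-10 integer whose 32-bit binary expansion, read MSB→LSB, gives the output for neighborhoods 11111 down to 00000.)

2161596478

  ##### -> #   bit 31 = 1  t=2,i=14
  ####. -> .   bit 30 = 0  t=2,i=17
  ###.# -> .   bit 29 = 0  t=1,i=1
  ###.. -> .   bit 28 = 0  t=2,i=0
  ##.## -> .   bit 27 = 0  t=0,i=9
  ##.#. -> .   bit 26 = 0  t=0,i=12
  ##..# -> .   bit 25 = 0  t=3,i=10
  ##... -> .   bit 24 = 0  t=1,i=7
  #.### -> #   bit 23 = 1  t=1,i=17
  #.##. -> #   bit 22 = 1  t=0,i=10
  #.#.# -> .   bit 21 = 0  t=0,i=13
  #.#.. -> #   bit 20 = 1  t=0,i=3
  #..## -> .   bit 19 = 0  t=3,i=7
  #..#. -> #   bit 18 = 1  t=3,i=11
  #...# -> #   bit 17 = 1  t=0,i=5
  #.... -> #   bit 16 = 1  t=1,i=12
  .#### -> .   bit 15 = 0  t=2,i=13
  .###. -> #   bit 14 = 1  t=1,i=0
  .##.# -> .   bit 13 = 0  t=0,i=8
  .##.. -> #   bit 12 = 1  t=1,i=6
  .#.## -> #   bit 11 = 1  t=1,i=4
  .#.#. -> .   bit 10 = 0  t=0,i=2
  .#..# -> .   bit 9 = 0  t=3,i=6
  .#... -> .   bit 8 = 0  t=0,i=4
  ..### -> .   bit 7 = 0  t=2,i=4
  ..##. -> .   bit 6 = 0  t=0,i=7
  ..#.# -> #   bit 5 = 1  t=0,i=1
  ..#.. -> #   bit 4 = 1  t=1,i=10
  ...## -> #   bit 3 = 1  t=0,i=6
  ...#. -> #   bit 2 = 1  t=0,i=0
  ....# -> #   bit 1 = 1  t=1,i=13
  ..... -> .   bit 0 = 0  t=5,i=16
  bits 10000000110101110101100000111110 = 2161596478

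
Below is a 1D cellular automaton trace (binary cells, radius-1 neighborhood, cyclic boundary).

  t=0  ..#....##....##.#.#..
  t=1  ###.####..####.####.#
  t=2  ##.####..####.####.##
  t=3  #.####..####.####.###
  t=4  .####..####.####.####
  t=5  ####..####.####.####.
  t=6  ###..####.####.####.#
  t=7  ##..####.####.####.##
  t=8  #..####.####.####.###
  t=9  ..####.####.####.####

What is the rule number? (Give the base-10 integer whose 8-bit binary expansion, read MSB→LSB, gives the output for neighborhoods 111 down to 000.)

  ###|#  b7=1 t=1,i=0
  ##.|.  b6=0 t=0,i=8
  #.#|#  b5=1 t=0,i=15
  #..|.  b4=0 t=0,i=3
  .##|#  b3=1 t=0,i=7
  .#.|#  b2=1 t=0,i=2
  ..#|#  b1=1 t=0,i=1
  ...|#  b0=1 t=0,i=0
  bits 10101111 = 175

175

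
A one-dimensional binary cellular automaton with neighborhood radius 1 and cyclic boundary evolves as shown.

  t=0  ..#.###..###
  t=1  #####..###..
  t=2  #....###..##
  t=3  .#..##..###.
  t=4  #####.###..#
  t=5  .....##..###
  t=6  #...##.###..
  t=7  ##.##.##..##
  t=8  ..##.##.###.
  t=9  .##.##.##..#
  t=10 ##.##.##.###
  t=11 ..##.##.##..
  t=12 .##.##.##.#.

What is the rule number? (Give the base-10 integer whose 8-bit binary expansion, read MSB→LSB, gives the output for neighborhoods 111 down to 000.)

62

  [7] ### => .  t=0,i=5
  [6] ##. => .  t=0,i=6
  [5] #.# => #  t=0,i=3
  [4] #.. => #  t=0,i=0
  [3] .## => #  t=0,i=4
  [2] .#. => #  t=0,i=2
  [1] ..# => #  t=0,i=1
  [0] ... => .  t=2,i=2
  bits 00111110 = 62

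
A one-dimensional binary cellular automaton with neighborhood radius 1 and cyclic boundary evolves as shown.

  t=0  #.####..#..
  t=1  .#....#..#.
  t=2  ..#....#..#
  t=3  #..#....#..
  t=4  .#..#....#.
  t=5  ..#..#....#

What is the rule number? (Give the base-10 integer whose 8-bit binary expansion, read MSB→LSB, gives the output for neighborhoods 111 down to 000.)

  nb ###: next=.  (t=0,i=3, bit7=0)
  nb ##.: next=.  (t=0,i=5, bit6=0)
  nb #.#: next=#  (t=0,i=1, bit5=1)
  nb #..: next=#  (t=0,i=6, bit4=1)
  nb .##: next=.  (t=0,i=2, bit3=0)
  nb .#.: next=.  (t=0,i=0, bit2=0)
  nb ..#: next=.  (t=0,i=7, bit1=0)
  nb ...: next=.  (t=1,i=3, bit0=0)
  bits 00110000 = 48

48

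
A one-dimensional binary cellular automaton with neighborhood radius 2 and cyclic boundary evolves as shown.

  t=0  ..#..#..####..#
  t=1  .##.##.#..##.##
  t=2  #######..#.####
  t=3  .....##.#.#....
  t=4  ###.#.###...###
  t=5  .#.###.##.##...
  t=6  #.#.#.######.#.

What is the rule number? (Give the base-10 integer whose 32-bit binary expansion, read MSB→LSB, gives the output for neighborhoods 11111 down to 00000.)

1550809117

  [31] ##### => .  t=2,i=0
  [30] ####. => #  t=0,i=10
  [29] ###.# => .  t=4,i=2
  [28] ###.. => #  t=0,i=11
  [27] ##.## => #  t=1,i=0
  [26] ##.#. => #  t=1,i=6
  [25] ##..# => .  t=0,i=12
  [24] ##... => .  t=4,i=9
  [23] #.### => .  t=2,i=11
  [22] #.##. => #  t=1,i=1
  [21] #.#.# => #  t=3,i=8
  [20] #.#.. => .  t=1,i=7
  [19] #..## => #  t=0,i=7
  [18] #..#. => #  t=0,i=1
  [17] #...# => #  t=4,i=10
  [16] #.... => #  t=3,i=12
  [15] .#### => .  t=0,i=9
  [14] .###. => #  t=4,i=7
  [13] .##.# => #  t=1,i=2
  [12] .##.. => #  t=5,i=11
  [11] .#.## => #  t=2,i=10
  [10] .#.#. => .  t=3,i=9
  [9] .#..# => .  t=0,i=0
  [8] .#... => .  t=3,i=11
  [7] ..### => .  t=0,i=8
  [6] ..##. => .  t=1,i=10
  [5] ..#.# => .  t=2,i=9
  [4] ..#.. => #  t=0,i=2
  [3] ...## => #  t=3,i=4
  [2] ...#. => #  t=5,i=0
  [1] ....# => .  t=3,i=3
  [0] ..... => #  t=3,i=0
  bits 01011100011011110111100000011101 = 1550809117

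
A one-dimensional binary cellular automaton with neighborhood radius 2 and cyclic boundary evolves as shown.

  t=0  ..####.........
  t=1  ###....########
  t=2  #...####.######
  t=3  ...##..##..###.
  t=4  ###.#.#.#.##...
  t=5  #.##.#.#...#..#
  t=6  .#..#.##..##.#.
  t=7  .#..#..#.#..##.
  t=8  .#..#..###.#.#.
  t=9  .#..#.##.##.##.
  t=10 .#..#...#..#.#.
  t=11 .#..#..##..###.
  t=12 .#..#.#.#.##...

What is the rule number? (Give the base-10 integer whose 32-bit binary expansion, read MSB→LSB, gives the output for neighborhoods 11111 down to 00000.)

2887324863

  [31] ##### => #  t=1,i=0
  [30] ####. => .  t=0,i=4
  [29] ###.# => #  t=2,i=7
  [28] ###.. => .  t=0,i=5
  [27] ##.## => #  t=2,i=8
  [26] ##.#. => #  t=4,i=3
  [25] ##..# => .  t=3,i=5
  [24] ##... => .  t=0,i=6
  [23] #.### => .  t=2,i=9
  [22] #.##. => .  t=4,i=10
  [21] #.#.# => .  t=4,i=4
  [20] #.#.. => #  t=5,i=7
  [19] #..## => #  t=3,i=6
  [18] #..#. => .  t=6,i=0
  [17] #...# => .  t=2,i=2
  [16] #.... => #  t=0,i=7
  [15] .#### => .  t=0,i=3
  [14] .###. => .  t=3,i=12
  [13] .##.# => .  t=5,i=0
  [12] .##.. => #  t=3,i=4
  [11] .#.## => .  t=4,i=9
  [10] .#.#. => #  t=4,i=5
  [9] .#..# => .  t=5,i=12
  [8] .#... => .  t=5,i=8
  [7] ..### => #  t=0,i=2
  [6] ..##. => .  t=3,i=3
  [5] ..#.# => #  t=6,i=4
  [4] ..#.. => #  t=5,i=11
  [3] ...## => #  t=0,i=1
  [2] ...#. => #  t=5,i=10
  [1] ....# => #  t=0,i=0
  [0] ..... => #  t=0,i=8
  bits 10101100000110010001010010111111 = 2887324863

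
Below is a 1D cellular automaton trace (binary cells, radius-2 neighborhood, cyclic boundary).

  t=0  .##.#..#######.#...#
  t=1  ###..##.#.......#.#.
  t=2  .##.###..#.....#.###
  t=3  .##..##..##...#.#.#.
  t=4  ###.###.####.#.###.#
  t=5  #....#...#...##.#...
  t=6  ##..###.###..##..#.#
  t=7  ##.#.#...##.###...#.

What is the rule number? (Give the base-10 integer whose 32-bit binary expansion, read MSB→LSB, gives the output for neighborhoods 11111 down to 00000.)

  nb #####: next=.  (t=0,i=9, bit31=0)
  nb ####.: next=.  (t=0,i=12, bit30=0)
  nb ###.#: next=.  (t=0,i=13, bit29=0)
  nb ###..: next=#  (t=1,i=2, bit28=1)
  nb ##.##: next=.  (t=2,i=0, bit27=0)
  nb ##.#.: next=.  (t=0,i=3, bit26=0)
  nb ##..#: next=.  (t=1,i=3, bit25=0)
  nb ##...: next=#  (t=3,i=11, bit24=1)
  nb #.###: next=.  (t=1,i=0, bit23=0)
  nb #.##.: next=#  (t=0,i=1, bit22=1)
  nb #.#.#: next=#  (t=1,i=18, bit21=1)
  nb #.#..: next=.  (t=0,i=4, bit20=0)
  nb #..##: next=#  (t=0,i=6, bit19=1)
  nb #..#.: next=.  (t=2,i=8, bit18=0)
  nb #...#: next=.  (t=0,i=17, bit17=0)
  nb #....: next=.  (t=1,i=10, bit16=0)
  nb .####: next=#  (t=0,i=8, bit15=1)
  nb .###.: next=#  (t=1,i=1, bit14=1)
  nb .##.#: next=#  (t=0,i=2, bit13=1)
  nb .##..: next=#  (t=3,i=2, bit12=1)
  nb .#.##: next=#  (t=0,i=0, bit11=1)
  nb .#.#.: next=#  (t=1,i=17, bit10=1)
  nb .#..#: next=#  (t=0,i=5, bit9=1)
  nb .#...: next=#  (t=0,i=16, bit8=1)
  nb ..###: next=.  (t=0,i=7, bit7=0)
  nb ..##.: next=#  (t=1,i=5, bit6=1)
  nb ..#.#: next=.  (t=0,i=19, bit5=0)
  nb ..#..: next=#  (t=2,i=9, bit4=1)
  nb ...##: next=.  (t=5,i=12, bit3=0)
  nb ...#.: next=#  (t=0,i=18, bit2=1)
  nb ....#: next=.  (t=1,i=14, bit1=0)
  nb .....: next=.  (t=1,i=11, bit0=0)
  bits 00010001011010001111111101010100 = 292093780

292093780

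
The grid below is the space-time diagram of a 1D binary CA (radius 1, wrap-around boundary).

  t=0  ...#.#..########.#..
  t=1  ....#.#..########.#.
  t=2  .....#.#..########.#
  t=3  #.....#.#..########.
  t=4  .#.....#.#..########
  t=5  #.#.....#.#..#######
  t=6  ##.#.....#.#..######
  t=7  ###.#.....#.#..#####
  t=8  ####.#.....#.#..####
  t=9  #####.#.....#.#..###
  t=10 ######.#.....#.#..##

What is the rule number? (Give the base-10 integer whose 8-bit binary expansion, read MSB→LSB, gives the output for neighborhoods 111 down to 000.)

240

  nb ###: next=#  (t=0,i=9, bit7=1)
  nb ##.: next=#  (t=0,i=15, bit6=1)
  nb #.#: next=#  (t=0,i=4, bit5=1)
  nb #..: next=#  (t=0,i=6, bit4=1)
  nb .##: next=.  (t=0,i=8, bit3=0)
  nb .#.: next=.  (t=0,i=3, bit2=0)
  nb ..#: next=.  (t=0,i=2, bit1=0)
  nb ...: next=.  (t=0,i=0, bit0=0)
  bits 11110000 = 240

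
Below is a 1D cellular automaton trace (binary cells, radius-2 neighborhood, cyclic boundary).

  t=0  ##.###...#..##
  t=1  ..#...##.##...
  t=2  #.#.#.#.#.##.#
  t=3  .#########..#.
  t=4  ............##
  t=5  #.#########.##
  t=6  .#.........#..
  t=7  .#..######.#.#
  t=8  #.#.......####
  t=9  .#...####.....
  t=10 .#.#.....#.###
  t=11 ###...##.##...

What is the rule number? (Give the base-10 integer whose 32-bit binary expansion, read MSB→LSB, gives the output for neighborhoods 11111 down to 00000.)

220339827

  #####|.  b31=0 t=3,i=3
  ####.|.  b30=0 t=0,i=0
  ###.#|.  b29=0 t=0,i=1
  ###..|.  b28=0 t=0,i=5
  ##.##|#  b27=1 t=0,i=2
  ##.#.|#  b26=1 t=2,i=1
  ##..#|.  b25=0 t=3,i=10
  ##...|#  b24=1 t=0,i=6
  #.###|.  b23=0 t=0,i=3
  #.##.|.  b22=0 t=1,i=9
  #.#.#|#  b21=1 t=2,i=2
  #.#..|.  b20=0 t=7,i=1
  #..##|.  b19=0 t=0,i=11
  #..#.|.  b18=0 t=3,i=11
  #...#|#  b17=1 t=0,i=7
  #....|.  b16=0 t=1,i=12
  .####|.  b15=0 t=0,i=13
  .###.|.  b14=0 t=0,i=4
  .##.#|.  b13=0 t=1,i=7
  .##..|#  b12=1 t=1,i=10
  .#.##|#  b11=1 t=2,i=9
  .#.#.|#  b10=1 t=2,i=3
  .#..#|#  b9=1 t=0,i=10
  .#...|.  b8=0 t=1,i=3
  ..###|.  b7=0 t=0,i=12
  ..##.|#  b6=1 t=1,i=6
  ..#.#|#  b5=1 t=10,i=9
  ..#..|#  b4=1 t=0,i=9
  ...##|.  b3=0 t=1,i=5
  ...#.|.  b2=0 t=0,i=8
  ....#|#  b1=1 t=1,i=0
  .....|#  b0=1 t=1,i=13
  bits 00001101001000100001111001110011 = 220339827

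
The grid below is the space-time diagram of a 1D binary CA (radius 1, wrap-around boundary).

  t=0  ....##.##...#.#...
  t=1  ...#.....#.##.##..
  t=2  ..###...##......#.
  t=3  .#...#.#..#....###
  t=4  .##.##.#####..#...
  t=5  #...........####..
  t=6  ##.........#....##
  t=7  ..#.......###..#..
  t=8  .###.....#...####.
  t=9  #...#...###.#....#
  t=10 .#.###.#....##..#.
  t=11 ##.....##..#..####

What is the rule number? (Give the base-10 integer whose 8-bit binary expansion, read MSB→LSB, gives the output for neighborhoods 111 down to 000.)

  nb ###: next=.  (t=2,i=3, bit7=0)
  nb ##.: next=.  (t=0,i=5, bit6=0)
  nb #.#: next=.  (t=0,i=6, bit5=0)
  nb #..: next=#  (t=0,i=9, bit4=1)
  nb .##: next=.  (t=0,i=4, bit3=0)
  nb .#.: next=#  (t=0,i=12, bit2=1)
  nb ..#: next=#  (t=0,i=3, bit1=1)
  nb ...: next=.  (t=0,i=0, bit0=0)
  bits 00010110 = 22

22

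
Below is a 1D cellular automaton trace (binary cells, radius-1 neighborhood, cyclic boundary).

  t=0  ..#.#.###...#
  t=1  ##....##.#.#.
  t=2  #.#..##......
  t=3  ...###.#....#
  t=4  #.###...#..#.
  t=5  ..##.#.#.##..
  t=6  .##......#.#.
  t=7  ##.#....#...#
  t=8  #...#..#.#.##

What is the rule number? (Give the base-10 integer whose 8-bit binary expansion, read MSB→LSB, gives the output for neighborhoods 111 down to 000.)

  ###|#  b7=1 t=0,i=7
  ##.|.  b6=0 t=0,i=8
  #.#|.  b5=0 t=0,i=3
  #..|#  b4=1 t=0,i=0
  .##|#  b3=1 t=0,i=6
  .#.|.  b2=0 t=0,i=2
  ..#|#  b1=1 t=0,i=1
  ...|.  b0=0 t=0,i=10
  bits 10011010 = 154

154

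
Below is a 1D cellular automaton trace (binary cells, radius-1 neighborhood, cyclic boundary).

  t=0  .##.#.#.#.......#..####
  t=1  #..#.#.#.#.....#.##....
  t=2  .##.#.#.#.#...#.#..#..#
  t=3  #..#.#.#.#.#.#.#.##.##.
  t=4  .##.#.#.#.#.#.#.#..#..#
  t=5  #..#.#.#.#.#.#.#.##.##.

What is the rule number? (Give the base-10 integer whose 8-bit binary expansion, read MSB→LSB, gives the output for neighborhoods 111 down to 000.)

50

  [7] ### => .  t=0,i=20
  [6] ##. => .  t=0,i=2
  [5] #.# => #  t=0,i=0
  [4] #.. => #  t=0,i=9
  [3] .## => .  t=0,i=1
  [2] .#. => .  t=0,i=4
  [1] ..# => #  t=0,i=15
  [0] ... => .  t=0,i=10
  bits 00110010 = 50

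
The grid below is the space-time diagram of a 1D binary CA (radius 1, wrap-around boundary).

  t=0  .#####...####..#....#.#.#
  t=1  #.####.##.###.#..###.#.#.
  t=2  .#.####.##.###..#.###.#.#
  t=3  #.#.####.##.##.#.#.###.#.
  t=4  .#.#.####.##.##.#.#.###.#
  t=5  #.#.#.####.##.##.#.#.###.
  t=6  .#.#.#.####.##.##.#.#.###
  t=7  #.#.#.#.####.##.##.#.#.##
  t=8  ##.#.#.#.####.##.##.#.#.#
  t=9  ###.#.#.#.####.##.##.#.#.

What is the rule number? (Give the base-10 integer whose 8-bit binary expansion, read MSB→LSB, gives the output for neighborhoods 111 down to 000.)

227

  ### -> #   bit 7 = 1  t=0,i=2
  ##. -> #   bit 6 = 1  t=0,i=5
  #.# -> #   bit 5 = 1  t=0,i=0
  #.. -> .   bit 4 = 0  t=0,i=6
  .## -> .   bit 3 = 0  t=0,i=1
  .#. -> .   bit 2 = 0  t=0,i=15
  ..# -> #   bit 1 = 1  t=0,i=8
  ... -> #   bit 0 = 1  t=0,i=7
  bits 11100011 = 227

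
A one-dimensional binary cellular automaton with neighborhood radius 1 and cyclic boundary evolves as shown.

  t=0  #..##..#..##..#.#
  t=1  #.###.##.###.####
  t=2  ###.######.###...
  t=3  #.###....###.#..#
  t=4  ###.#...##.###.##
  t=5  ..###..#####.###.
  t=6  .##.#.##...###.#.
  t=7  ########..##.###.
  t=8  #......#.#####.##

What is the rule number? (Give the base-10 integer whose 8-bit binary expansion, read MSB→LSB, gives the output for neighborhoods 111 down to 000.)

  ### -> .   bit 7 = 0  t=1,i=3
  ##. -> #   bit 6 = 1  t=0,i=0
  #.# -> #   bit 5 = 1  t=0,i=15
  #.. -> .   bit 4 = 0  t=0,i=1
  .## -> #   bit 3 = 1  t=0,i=3
  .#. -> #   bit 2 = 1  t=0,i=7
  ..# -> #   bit 1 = 1  t=0,i=2
  ... -> .   bit 0 = 0  t=2,i=15
  bits 01101110 = 110

110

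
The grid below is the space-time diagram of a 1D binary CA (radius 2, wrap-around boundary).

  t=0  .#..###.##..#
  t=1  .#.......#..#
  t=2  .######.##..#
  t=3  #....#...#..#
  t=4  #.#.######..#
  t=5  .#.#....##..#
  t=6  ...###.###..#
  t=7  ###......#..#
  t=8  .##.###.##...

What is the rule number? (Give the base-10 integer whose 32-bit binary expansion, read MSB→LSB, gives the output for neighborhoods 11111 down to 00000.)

1410537853

  [31] ##### => .  t=2,i=3
  [30] ####. => #  t=2,i=5
  [29] ###.# => .  t=0,i=6
  [28] ###.. => #  t=4,i=9
  [27] ##.## => .  t=0,i=7
  [26] ##.#. => #  t=4,i=1
  [25] ##..# => .  t=0,i=10
  [24] ##... => .  t=3,i=1
  [23] #.### => .  t=2,i=1
  [22] #.##. => .  t=0,i=8
  [21] #.#.# => .  t=4,i=2
  [20] #.#.. => #  t=0,i=1
  [19] #..## => .  t=0,i=3
  [18] #..#. => .  t=0,i=11
  [17] #...# => #  t=3,i=7
  [16] #.... => #  t=1,i=3
  [15] .#### => .  t=2,i=2
  [14] .###. => .  t=0,i=5
  [13] .##.# => .  t=4,i=0
  [12] .##.. => #  t=0,i=9
  [11] .#.## => #  t=2,i=0
  [10] .#.#. => .  t=0,i=0
  [9] .#..# => .  t=0,i=2
  [8] .#... => #  t=1,i=2
  [7] ..### => .  t=0,i=4
  [6] ..##. => #  t=3,i=12
  [5] ..#.# => #  t=0,i=12
  [4] ..#.. => #  t=1,i=9
  [3] ...## => #  t=5,i=7
  [2] ...#. => #  t=1,i=8
  [1] ....# => .  t=1,i=7
  [0] ..... => #  t=1,i=4
  bits 01010100000100110001100101111101 = 1410537853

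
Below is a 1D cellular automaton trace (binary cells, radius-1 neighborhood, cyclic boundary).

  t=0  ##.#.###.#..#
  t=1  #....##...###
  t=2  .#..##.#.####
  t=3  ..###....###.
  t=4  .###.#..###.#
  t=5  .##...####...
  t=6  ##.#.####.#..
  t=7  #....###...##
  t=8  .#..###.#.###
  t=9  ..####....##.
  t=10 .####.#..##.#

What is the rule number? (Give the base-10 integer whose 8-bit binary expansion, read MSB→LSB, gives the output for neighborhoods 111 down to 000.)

154

  [7] ### => #  t=0,i=0
  [6] ##. => .  t=0,i=1
  [5] #.# => .  t=0,i=2
  [4] #.. => #  t=0,i=10
  [3] .## => #  t=0,i=5
  [2] .#. => .  t=0,i=3
  [1] ..# => #  t=0,i=11
  [0] ... => .  t=1,i=2
  bits 10011010 = 154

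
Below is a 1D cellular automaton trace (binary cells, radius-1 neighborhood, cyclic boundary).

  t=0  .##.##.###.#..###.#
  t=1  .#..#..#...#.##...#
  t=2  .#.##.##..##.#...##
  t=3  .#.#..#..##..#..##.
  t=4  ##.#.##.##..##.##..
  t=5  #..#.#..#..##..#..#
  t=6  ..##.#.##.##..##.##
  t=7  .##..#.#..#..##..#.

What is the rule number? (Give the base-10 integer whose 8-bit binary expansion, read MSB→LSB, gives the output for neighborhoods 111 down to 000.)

14

  [7] ### => .  t=0,i=8
  [6] ##. => .  t=0,i=2
  [5] #.# => .  t=0,i=0
  [4] #.. => .  t=0,i=12
  [3] .## => #  t=0,i=1
  [2] .#. => #  t=0,i=11
  [1] ..# => #  t=0,i=13
  [0] ... => .  t=1,i=9
  bits 00001110 = 14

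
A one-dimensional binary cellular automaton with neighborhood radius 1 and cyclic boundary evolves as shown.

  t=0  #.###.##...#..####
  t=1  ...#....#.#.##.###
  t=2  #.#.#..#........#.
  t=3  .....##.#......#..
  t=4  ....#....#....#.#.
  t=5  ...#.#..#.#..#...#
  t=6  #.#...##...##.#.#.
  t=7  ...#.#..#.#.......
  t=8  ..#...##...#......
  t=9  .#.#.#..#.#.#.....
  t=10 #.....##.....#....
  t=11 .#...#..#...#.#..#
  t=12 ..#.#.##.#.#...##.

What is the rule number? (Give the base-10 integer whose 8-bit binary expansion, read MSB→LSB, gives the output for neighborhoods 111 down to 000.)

146

  [7] ### => #  t=0,i=3
  [6] ##. => .  t=0,i=0
  [5] #.# => .  t=0,i=1
  [4] #.. => #  t=0,i=8
  [3] .## => .  t=0,i=2
  [2] .#. => .  t=0,i=11
  [1] ..# => #  t=0,i=10
  [0] ... => .  t=0,i=9
  bits 10010010 = 146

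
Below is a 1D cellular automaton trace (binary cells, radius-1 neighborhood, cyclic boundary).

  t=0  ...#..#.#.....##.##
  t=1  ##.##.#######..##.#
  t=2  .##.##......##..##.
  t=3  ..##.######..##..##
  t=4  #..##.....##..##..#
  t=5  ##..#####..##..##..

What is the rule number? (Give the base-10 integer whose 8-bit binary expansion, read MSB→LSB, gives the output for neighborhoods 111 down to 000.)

117

  [7] ### => .  t=1,i=0
  [6] ##. => #  t=0,i=15
  [5] #.# => #  t=0,i=7
  [4] #.. => #  t=0,i=0
  [3] .## => .  t=0,i=14
  [2] .#. => #  t=0,i=3
  [1] ..# => .  t=0,i=2
  [0] ... => #  t=0,i=1
  bits 01110101 = 117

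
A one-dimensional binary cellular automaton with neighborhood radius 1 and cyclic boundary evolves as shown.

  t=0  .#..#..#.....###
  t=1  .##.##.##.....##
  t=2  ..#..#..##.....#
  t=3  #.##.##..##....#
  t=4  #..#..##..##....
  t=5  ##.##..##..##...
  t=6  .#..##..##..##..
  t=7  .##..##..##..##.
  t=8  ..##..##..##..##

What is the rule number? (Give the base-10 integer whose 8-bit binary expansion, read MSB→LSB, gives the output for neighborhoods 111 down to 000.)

212

  [7] ### => #  t=0,i=14
  [6] ##. => #  t=0,i=15
  [5] #.# => .  t=0,i=0
  [4] #.. => #  t=0,i=2
  [3] .## => .  t=0,i=13
  [2] .#. => #  t=0,i=1
  [1] ..# => .  t=0,i=3
  [0] ... => .  t=0,i=9
  bits 11010100 = 212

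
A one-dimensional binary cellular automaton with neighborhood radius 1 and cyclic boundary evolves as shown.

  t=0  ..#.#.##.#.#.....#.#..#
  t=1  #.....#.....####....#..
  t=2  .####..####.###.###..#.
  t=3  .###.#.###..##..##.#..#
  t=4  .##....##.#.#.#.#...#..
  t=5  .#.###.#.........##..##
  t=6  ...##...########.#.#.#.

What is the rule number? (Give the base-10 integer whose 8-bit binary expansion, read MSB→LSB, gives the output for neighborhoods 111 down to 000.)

  [7] ### => #  t=1,i=13
  [6] ##. => .  t=0,i=7
  [5] #.# => .  t=0,i=3
  [4] #.. => #  t=0,i=0
  [3] .## => #  t=0,i=6
  [2] .#. => .  t=0,i=2
  [1] ..# => .  t=0,i=1
  [0] ... => #  t=0,i=13
  bits 10011001 = 153

153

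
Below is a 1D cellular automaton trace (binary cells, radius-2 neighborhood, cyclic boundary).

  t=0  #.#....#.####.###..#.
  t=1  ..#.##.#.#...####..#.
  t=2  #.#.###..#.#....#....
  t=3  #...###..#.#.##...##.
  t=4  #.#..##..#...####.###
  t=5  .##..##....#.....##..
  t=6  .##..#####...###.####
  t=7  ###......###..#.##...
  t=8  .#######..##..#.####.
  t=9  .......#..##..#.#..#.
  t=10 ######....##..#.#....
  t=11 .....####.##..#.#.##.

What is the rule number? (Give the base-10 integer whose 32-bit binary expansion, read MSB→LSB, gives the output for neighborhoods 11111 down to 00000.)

  #####|.  b31=0 t=6,i=7
  ####.|.  b30=0 t=0,i=11
  ###.#|.  b29=0 t=0,i=12
  ###..|#  b28=1 t=0,i=16
  ##.##|#  b27=1 t=0,i=13
  ##.#.|#  b26=1 t=1,i=6
  ##..#|.  b25=0 t=0,i=17
  ##...|#  b24=1 t=3,i=15
  #.###|#  b23=1 t=0,i=9
  #.##.|#  b22=1 t=1,i=4
  #.#.#|.  b21=0 t=0,i=0
  #.#..|#  b20=1 t=0,i=2
  #..##|.  b19=0 t=4,i=4
  #..#.|.  b18=0 t=0,i=18
  #...#|#  b17=1 t=1,i=0
  #....|#  b16=1 t=0,i=4
  .####|.  b15=0 t=0,i=10
  .###.|#  b14=1 t=0,i=15
  .##.#|#  b13=1 t=1,i=5
  .##..|#  b12=1 t=3,i=14
  .#.##|.  b11=0 t=0,i=8
  .#.#.|.  b10=0 t=0,i=1
  .#..#|.  b9=0 t=4,i=3
  .#...|.  b8=0 t=0,i=3
  ..###|.  b7=0 t=1,i=13
  ..##.|#  b6=1 t=3,i=18
  ..#.#|#  b5=1 t=0,i=7
  ..#..|.  b4=0 t=1,i=19
  ...##|.  b3=0 t=1,i=12
  ...#.|.  b2=0 t=0,i=6
  ....#|#  b1=1 t=0,i=5
  .....|#  b0=1 t=5,i=14
  bits 00011101110100110111000001100011 = 500396131

500396131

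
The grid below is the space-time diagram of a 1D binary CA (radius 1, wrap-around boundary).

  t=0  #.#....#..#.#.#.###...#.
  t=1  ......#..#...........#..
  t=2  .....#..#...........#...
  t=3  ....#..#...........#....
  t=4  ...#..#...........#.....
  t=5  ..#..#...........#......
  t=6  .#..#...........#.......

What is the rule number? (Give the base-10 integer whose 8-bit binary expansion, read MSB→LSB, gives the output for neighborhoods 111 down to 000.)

2

  ###|.  b7=0 t=0,i=17
  ##.|.  b6=0 t=0,i=18
  #.#|.  b5=0 t=0,i=1
  #..|.  b4=0 t=0,i=3
  .##|.  b3=0 t=0,i=16
  .#.|.  b2=0 t=0,i=0
  ..#|#  b1=1 t=0,i=6
  ...|.  b0=0 t=0,i=4
  bits 00000010 = 2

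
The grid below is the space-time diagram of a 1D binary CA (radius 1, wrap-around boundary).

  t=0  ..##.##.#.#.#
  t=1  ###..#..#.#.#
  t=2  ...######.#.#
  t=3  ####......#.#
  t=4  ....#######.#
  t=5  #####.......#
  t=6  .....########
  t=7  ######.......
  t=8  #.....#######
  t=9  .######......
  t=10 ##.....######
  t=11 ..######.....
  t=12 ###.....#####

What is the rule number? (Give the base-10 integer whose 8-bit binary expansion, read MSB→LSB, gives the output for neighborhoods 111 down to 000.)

  [7] ### => .  t=1,i=0
  [6] ##. => .  t=0,i=3
  [5] #.# => .  t=0,i=4
  [4] #.. => #  t=0,i=0
  [3] .## => #  t=0,i=2
  [2] .#. => #  t=0,i=8
  [1] ..# => #  t=0,i=1
  [0] ... => #  t=2,i=1
  bits 00011111 = 31

31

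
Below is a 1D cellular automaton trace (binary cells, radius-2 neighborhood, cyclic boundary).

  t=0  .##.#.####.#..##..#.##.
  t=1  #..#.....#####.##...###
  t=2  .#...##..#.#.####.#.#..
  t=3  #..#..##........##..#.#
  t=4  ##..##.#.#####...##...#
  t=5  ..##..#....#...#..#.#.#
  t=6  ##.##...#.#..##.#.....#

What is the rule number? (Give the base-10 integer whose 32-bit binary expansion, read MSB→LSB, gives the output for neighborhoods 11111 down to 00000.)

  #####|#  b31=1 t=1,i=11
  ####.|.  b30=0 t=0,i=8
  ###.#|#  b29=1 t=0,i=9
  ###..|.  b28=0 t=1,i=0
  ##.##|#  b27=1 t=1,i=14
  ##.#.|#  b26=1 t=0,i=3
  ##..#|#  b25=1 t=0,i=16
  ##...|.  b24=0 t=1,i=17
  #.###|.  b23=0 t=0,i=6
  #.##.|#  b22=1 t=0,i=20
  #.#.#|.  b21=0 t=0,i=4
  #.#..|#  b20=1 t=0,i=11
  #..##|#  b19=1 t=0,i=0
  #..#.|.  b18=0 t=0,i=17
  #...#|#  b17=1 t=1,i=18
  #....|#  b16=1 t=1,i=5
  .####|.  b15=0 t=0,i=7
  .###.|.  b14=0 t=4,i=0
  .##.#|.  b13=0 t=0,i=2
  .##..|#  b12=1 t=0,i=15
  .#.##|.  b11=0 t=0,i=5
  .#.#.|.  b10=0 t=2,i=10
  .#..#|#  b9=1 t=0,i=12
  .#...|.  b8=0 t=1,i=4
  ..###|#  b7=1 t=1,i=9
  ..##.|.  b6=0 t=0,i=1
  ..#.#|.  b5=0 t=0,i=18
  ..#..|.  b4=0 t=1,i=3
  ...##|.  b3=0 t=1,i=8
  ...#.|#  b2=1 t=2,i=0
  ....#|.  b1=0 t=1,i=7
  .....|#  b0=1 t=1,i=6
  bits 10101110010110110001001010000101 = 2925204101

2925204101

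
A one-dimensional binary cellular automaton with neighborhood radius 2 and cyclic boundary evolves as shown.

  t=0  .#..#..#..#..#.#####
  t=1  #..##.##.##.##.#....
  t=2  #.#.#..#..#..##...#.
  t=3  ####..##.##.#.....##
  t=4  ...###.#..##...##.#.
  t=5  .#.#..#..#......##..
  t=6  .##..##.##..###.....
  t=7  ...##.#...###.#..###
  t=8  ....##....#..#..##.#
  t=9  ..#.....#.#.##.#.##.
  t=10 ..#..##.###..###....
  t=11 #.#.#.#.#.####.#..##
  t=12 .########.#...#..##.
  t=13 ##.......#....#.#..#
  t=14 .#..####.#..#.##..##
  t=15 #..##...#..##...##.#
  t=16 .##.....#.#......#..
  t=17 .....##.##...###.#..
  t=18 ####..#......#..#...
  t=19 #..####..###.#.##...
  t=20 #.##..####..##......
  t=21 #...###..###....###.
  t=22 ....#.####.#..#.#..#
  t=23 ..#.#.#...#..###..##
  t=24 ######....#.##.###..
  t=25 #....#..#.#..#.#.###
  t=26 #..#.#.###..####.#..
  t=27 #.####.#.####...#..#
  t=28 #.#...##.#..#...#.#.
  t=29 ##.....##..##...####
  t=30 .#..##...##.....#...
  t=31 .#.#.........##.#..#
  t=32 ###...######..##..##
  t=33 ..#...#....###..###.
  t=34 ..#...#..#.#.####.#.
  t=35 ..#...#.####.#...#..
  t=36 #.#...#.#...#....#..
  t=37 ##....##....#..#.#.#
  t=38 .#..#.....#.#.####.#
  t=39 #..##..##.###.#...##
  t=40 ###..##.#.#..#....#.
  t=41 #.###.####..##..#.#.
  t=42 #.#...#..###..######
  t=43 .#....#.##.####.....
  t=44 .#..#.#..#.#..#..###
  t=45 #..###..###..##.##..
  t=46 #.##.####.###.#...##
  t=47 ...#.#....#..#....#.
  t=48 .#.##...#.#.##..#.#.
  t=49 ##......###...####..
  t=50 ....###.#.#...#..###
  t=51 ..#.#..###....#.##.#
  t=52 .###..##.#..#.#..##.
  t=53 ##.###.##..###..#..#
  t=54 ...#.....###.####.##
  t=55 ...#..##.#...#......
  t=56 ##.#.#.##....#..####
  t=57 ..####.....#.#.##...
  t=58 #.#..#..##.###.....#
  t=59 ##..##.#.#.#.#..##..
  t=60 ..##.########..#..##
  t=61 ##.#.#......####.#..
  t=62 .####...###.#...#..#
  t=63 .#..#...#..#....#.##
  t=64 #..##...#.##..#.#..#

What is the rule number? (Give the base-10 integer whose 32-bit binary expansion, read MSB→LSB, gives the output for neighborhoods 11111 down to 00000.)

  #####|.  b31=0 t=0,i=17
  ####.|.  b30=0 t=0,i=18
  ###.#|.  b29=0 t=0,i=19
  ###..|#  b28=1 t=3,i=3
  ##.##|.  b27=0 t=1,i=5
  ##.#.|#  b26=1 t=0,i=0
  ##..#|#  b25=1 t=3,i=4
  ##...|.  b24=0 t=2,i=15
  #.###|#  b23=1 t=0,i=15
  #.##.|.  b22=0 t=1,i=6
  #.#.#|#  b21=1 t=2,i=0
  #.#..|.  b20=0 t=0,i=1
  #..##|#  b19=1 t=1,i=2
  #..#.|#  b18=1 t=0,i=3
  #...#|.  b17=0 t=2,i=16
  #....|.  b16=0 t=1,i=17
  .####|.  b15=0 t=0,i=16
  .###.|.  b14=0 t=4,i=4
  .##.#|#  b13=1 t=1,i=4
  .##..|.  b12=0 t=2,i=14
  .#.##|.  b11=0 t=0,i=14
  .#.#.|#  b10=1 t=2,i=1
  .#..#|.  b9=0 t=0,i=2
  .#...|.  b8=0 t=1,i=16
  ..###|#  b7=1 t=3,i=18
  ..##.|.  b6=0 t=1,i=3
  ..#.#|#  b5=1 t=0,i=13
  ..#..|#  b4=1 t=0,i=4
  ...##|.  b3=0 t=3,i=17
  ...#.|.  b2=0 t=1,i=19
  ....#|#  b1=1 t=1,i=18
  .....|#  b0=1 t=3,i=15
  bits 00010110101011000010010010110011 = 380380339

380380339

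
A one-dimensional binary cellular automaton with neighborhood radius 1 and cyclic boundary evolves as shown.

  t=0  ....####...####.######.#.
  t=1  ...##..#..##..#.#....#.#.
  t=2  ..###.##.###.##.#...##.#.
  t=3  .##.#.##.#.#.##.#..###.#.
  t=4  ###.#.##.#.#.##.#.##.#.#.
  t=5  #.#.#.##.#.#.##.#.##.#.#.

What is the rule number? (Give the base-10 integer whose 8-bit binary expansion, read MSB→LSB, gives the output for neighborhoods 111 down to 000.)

78

  ###|.  b7=0 t=0,i=5
  ##.|#  b6=1 t=0,i=7
  #.#|.  b5=0 t=0,i=15
  #..|.  b4=0 t=0,i=8
  .##|#  b3=1 t=0,i=4
  .#.|#  b2=1 t=0,i=23
  ..#|#  b1=1 t=0,i=3
  ...|.  b0=0 t=0,i=0
  bits 01001110 = 78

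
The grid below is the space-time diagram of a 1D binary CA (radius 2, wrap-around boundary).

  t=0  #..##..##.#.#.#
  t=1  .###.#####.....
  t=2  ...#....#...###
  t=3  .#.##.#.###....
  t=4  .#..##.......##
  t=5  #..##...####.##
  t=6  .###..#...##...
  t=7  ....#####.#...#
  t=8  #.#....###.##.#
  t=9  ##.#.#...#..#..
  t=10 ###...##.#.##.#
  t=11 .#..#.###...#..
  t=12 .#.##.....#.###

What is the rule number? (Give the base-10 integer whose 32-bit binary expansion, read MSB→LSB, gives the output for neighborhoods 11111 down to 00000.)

  #####|.  b31=0 t=1,i=7
  ####.|#  b30=1 t=1,i=8
  ###.#|#  b29=1 t=1,i=3
  ###..|.  b28=0 t=1,i=9
  ##.##|.  b27=0 t=1,i=4
  ##.#.|#  b26=1 t=0,i=9
  ##..#|#  b25=1 t=0,i=1
  ##...|.  b24=0 t=1,i=10
  #.###|.  b23=0 t=1,i=5
  #.##.|.  b22=0 t=0,i=14
  #.#.#|.  b21=0 t=0,i=10
  #.#..|.  b20=0 t=4,i=1
  #..##|#  b19=1 t=0,i=2
  #..#.|#  b18=1 t=6,i=5
  #...#|#  b17=1 t=2,i=1
  #....|.  b16=0 t=1,i=11
  .####|.  b15=0 t=1,i=6
  .###.|.  b14=0 t=1,i=2
  .##.#|#  b13=1 t=0,i=8
  .##..|.  b12=0 t=0,i=0
  .#.##|.  b11=0 t=0,i=13
  .#.#.|.  b10=0 t=0,i=11
  .#..#|.  b9=0 t=4,i=2
  .#...|#  b8=1 t=2,i=4
  ..###|.  b7=0 t=1,i=1
  ..##.|#  b6=1 t=0,i=3
  ..#.#|#  b5=1 t=3,i=1
  ..#..|#  b4=1 t=2,i=3
  ...##|.  b3=0 t=1,i=0
  ...#.|.  b2=0 t=2,i=2
  ....#|#  b1=1 t=1,i=14
  .....|#  b0=1 t=1,i=12
  bits 01100110000011100010000101110011 = 1712202099

1712202099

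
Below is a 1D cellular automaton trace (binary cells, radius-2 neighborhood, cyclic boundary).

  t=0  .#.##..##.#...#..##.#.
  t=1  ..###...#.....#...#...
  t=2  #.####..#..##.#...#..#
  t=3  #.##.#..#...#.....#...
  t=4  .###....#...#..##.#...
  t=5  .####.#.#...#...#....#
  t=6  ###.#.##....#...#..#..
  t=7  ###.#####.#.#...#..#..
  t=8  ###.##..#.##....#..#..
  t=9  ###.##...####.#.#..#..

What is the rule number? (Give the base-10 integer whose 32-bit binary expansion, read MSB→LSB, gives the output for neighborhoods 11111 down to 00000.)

836828307

  [31] ##### => .  t=7,i=6
  [30] ####. => .  t=2,i=4
  [29] ###.# => #  t=5,i=4
  [28] ###.. => #  t=1,i=4
  [27] ##.## => .  t=2,i=1
  [26] ##.#. => .  t=0,i=9
  [25] ##..# => .  t=0,i=5
  [24] ##... => #  t=1,i=5
  [23] #.### => #  t=2,i=2
  [22] #.##. => #  t=0,i=3
  [21] #.#.# => #  t=5,i=6
  [20] #.#.. => .  t=0,i=10
  [19] #..## => .  t=0,i=6
  [18] #..#. => .  t=0,i=0
  [17] #...# => .  t=0,i=12
  [16] #.... => .  t=1,i=10
  [15] .#### => #  t=2,i=3
  [14] .###. => #  t=1,i=3
  [13] .##.# => #  t=0,i=8
  [12] .##.. => #  t=0,i=4
  [11] .#.## => #  t=0,i=2
  [10] .#.#. => #  t=5,i=7
  [9] .#..# => .  t=0,i=15
  [8] .#... => .  t=0,i=11
  [7] ..### => #  t=1,i=2
  [6] ..##. => .  t=0,i=7
  [5] ..#.# => .  t=0,i=1
  [4] ..#.. => #  t=0,i=14
  [3] ...## => .  t=1,i=1
  [2] ...#. => .  t=0,i=13
  [1] ....# => #  t=1,i=0
  [0] ..... => #  t=1,i=11
  bits 00110001111000001111110010010011 = 836828307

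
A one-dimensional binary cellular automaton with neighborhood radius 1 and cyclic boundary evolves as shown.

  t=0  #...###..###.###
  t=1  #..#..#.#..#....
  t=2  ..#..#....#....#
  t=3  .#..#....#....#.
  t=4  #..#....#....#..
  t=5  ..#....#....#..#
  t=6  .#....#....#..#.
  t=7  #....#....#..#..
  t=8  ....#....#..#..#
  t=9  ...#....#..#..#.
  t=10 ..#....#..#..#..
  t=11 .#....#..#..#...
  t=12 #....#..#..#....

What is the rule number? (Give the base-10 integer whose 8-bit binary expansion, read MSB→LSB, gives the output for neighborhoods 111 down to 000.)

  [7] ### => .  t=0,i=5
  [6] ##. => #  t=0,i=0
  [5] #.# => .  t=0,i=12
  [4] #.. => .  t=0,i=1
  [3] .## => .  t=0,i=4
  [2] .#. => .  t=1,i=0
  [1] ..# => #  t=0,i=3
  [0] ... => .  t=0,i=2
  bits 01000010 = 66

66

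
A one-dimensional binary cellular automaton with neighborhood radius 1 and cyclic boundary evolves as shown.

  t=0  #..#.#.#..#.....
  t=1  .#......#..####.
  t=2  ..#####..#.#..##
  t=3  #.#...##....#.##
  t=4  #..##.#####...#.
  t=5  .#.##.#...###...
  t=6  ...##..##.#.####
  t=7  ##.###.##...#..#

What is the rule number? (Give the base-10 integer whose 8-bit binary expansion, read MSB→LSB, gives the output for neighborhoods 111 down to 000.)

  ### -> .   bit 7 = 0  t=1,i=12
  ##. -> #   bit 6 = 1  t=1,i=14
  #.# -> .   bit 5 = 0  t=0,i=4
  #.. -> #   bit 4 = 1  t=0,i=1
  .## -> #   bit 3 = 1  t=1,i=11
  .#. -> .   bit 2 = 0  t=0,i=0
  ..# -> .   bit 1 = 0  t=0,i=2
  ... -> #   bit 0 = 1  t=0,i=12
  bits 01011001 = 89

89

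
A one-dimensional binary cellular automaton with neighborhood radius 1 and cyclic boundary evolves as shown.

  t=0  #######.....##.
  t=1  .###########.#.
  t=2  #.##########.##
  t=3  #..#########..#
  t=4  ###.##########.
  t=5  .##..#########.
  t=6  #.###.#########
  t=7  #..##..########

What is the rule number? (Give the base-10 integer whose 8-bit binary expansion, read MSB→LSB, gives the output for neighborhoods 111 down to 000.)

215

  [7] ### => #  t=0,i=1
  [6] ##. => #  t=0,i=6
  [5] #.# => .  t=0,i=14
  [4] #.. => #  t=0,i=7
  [3] .## => .  t=0,i=0
  [2] .#. => #  t=1,i=13
  [1] ..# => #  t=0,i=11
  [0] ... => #  t=0,i=8
  bits 11010111 = 215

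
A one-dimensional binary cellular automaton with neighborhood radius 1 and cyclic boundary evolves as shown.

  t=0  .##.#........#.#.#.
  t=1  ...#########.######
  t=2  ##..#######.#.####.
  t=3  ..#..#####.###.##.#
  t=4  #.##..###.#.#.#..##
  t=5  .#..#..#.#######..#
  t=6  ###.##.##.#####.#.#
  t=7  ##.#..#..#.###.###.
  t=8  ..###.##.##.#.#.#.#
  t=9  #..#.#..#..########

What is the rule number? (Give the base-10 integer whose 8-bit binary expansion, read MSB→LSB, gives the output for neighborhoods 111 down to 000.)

181

  nb ###: next=#  (t=1,i=4, bit7=1)
  nb ##.: next=.  (t=0,i=2, bit6=0)
  nb #.#: next=#  (t=0,i=3, bit5=1)
  nb #..: next=#  (t=0,i=5, bit4=1)
  nb .##: next=.  (t=0,i=1, bit3=0)
  nb .#.: next=#  (t=0,i=4, bit2=1)
  nb ..#: next=.  (t=0,i=0, bit1=0)
  nb ...: next=#  (t=0,i=6, bit0=1)
  bits 10110101 = 181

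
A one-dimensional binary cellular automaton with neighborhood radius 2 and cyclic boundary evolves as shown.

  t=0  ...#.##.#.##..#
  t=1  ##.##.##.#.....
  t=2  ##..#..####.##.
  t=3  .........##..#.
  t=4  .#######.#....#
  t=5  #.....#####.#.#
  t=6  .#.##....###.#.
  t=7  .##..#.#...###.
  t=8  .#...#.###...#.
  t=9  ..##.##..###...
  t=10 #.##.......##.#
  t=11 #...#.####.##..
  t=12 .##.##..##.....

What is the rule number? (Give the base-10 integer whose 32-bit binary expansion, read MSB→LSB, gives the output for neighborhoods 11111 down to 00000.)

1964124515

  [31] ##### => .  t=4,i=3
  [30] ####. => #  t=2,i=9
  [29] ###.# => #  t=2,i=10
  [28] ###.. => #  t=7,i=13
  [27] ##.## => .  t=1,i=2
  [26] ##.#. => #  t=0,i=7
  [25] ##..# => .  t=0,i=12
  [24] ##... => #  t=5,i=1
  [23] #.### => .  t=4,i=1
  [22] #.##. => .  t=0,i=5
  [21] #.#.# => .  t=0,i=8
  [20] #.#.. => #  t=1,i=9
  [19] #..## => .  t=2,i=6
  [18] #..#. => .  t=0,i=13
  [17] #...# => #  t=0,i=1
  [16] #.... => .  t=1,i=11
  [15] .#### => .  t=2,i=8
  [14] .###. => .  t=6,i=10
  [13] .##.# => #  t=0,i=6
  [12] .##.. => .  t=0,i=11
  [11] .#.## => #  t=0,i=4
  [10] .#.#. => .  t=7,i=6
  [9] .#..# => .  t=2,i=5
  [8] .#... => #  t=0,i=0
  [7] ..### => .  t=2,i=7
  [6] ..##. => #  t=1,i=0
  [5] ..#.# => #  t=0,i=3
  [4] ..#.. => .  t=0,i=14
  [3] ...## => .  t=1,i=14
  [2] ...#. => .  t=0,i=2
  [1] ....# => #  t=1,i=13
  [0] ..... => #  t=1,i=12
  bits 01110101000100100010100101100011 = 1964124515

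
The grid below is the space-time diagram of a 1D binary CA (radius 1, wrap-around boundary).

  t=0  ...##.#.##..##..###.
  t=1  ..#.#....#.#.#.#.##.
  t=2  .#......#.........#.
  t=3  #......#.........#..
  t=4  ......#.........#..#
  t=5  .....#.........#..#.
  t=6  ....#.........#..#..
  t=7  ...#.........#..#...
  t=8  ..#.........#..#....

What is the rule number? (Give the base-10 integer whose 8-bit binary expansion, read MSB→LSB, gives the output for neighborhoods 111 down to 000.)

  ###|#  b7=1 t=0,i=17
  ##.|#  b6=1 t=0,i=4
  #.#|.  b5=0 t=0,i=5
  #..|.  b4=0 t=0,i=10
  .##|.  b3=0 t=0,i=3
  .#.|.  b2=0 t=0,i=6
  ..#|#  b1=1 t=0,i=2
  ...|.  b0=0 t=0,i=0
  bits 11000010 = 194

194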